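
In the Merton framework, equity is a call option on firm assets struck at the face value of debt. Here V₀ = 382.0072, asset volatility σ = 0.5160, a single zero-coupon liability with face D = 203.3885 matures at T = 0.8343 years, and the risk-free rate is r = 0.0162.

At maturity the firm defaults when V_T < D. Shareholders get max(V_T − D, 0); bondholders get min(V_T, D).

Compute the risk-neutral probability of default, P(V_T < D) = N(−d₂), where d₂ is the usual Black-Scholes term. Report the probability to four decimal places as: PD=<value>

PD=0.1292

d₁ = [ln(V₀/D) + (r + σ²/2)T] / (σ√T)
   = [ln(382.0072/203.3885) + (0.0162 + 0.5·0.5160²)·0.8343] / (0.5160·√0.8343)
   = [0.630322 + 0.124584] / 0.471315 = 1.601703
d₂ = d₁ − σ√T = 1.601703 − 0.471315 = 1.130388
risk-neutral PD = N(−d₂) = N(-1.130388) = 0.129156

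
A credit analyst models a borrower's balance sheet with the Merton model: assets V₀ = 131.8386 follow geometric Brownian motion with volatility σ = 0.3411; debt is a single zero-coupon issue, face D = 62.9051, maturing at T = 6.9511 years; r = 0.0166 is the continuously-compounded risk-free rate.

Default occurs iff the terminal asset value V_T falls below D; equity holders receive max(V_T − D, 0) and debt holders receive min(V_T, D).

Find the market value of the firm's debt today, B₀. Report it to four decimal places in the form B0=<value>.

d₁ = [ln(V₀/D) + (r + σ²/2)T] / (σ√T)
   = [ln(131.8386/62.9051) + (0.0166 + 0.5·0.3411²)·6.9511] / (0.3411·√6.9511)
   = [0.739951 + 0.519766] / 0.899308 = 1.400762
d₂ = d₁ − σ√T = 1.400762 − 0.899308 = 0.501454
N(d₁) = 0.919357,  N(d₂) = 0.691974,  e^(−rT) = 0.891020
E₀ = V₀·N(d₁) − D·e^(−rT)·N(d₂)
   = 131.8386·0.919357 − 62.9051·0.891020·0.691974 = 82.421838
B₀ = V₀ − E₀ = 131.8386 − 82.421838 = 49.416762

B0=49.4168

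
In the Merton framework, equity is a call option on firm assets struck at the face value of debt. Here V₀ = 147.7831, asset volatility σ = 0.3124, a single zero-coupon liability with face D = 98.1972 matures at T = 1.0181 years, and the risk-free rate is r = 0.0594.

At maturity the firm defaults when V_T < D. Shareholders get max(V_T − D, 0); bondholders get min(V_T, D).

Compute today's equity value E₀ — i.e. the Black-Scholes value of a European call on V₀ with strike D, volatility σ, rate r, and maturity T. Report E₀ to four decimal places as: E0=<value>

d₁ = [ln(V₀/D) + (r + σ²/2)T] / (σ√T)
   = [ln(147.7831/98.1972) + (0.0594 + 0.5·0.3124²)·1.0181] / (0.3124·√1.0181)
   = [0.408768 + 0.110155] / 0.315215 = 1.646254
d₂ = d₁ − σ√T = 1.646254 − 0.315215 = 1.331039
N(d₁) = 0.950144,  N(d₂) = 0.908412,  e^(−rT) = 0.941317
E₀ = V₀·N(d₁) − D·e^(−rT)·N(d₂)
   = 147.7831·0.950144 − 98.1972·0.941317·0.908412 = 56.446466

E0=56.4465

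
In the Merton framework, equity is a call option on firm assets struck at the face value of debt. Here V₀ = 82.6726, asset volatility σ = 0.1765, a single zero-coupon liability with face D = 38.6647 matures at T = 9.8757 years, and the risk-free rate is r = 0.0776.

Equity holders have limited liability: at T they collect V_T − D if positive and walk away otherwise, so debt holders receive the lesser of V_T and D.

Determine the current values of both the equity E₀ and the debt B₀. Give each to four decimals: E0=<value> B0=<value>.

d₁ = [ln(V₀/D) + (r + σ²/2)T] / (σ√T)
   = [ln(82.6726/38.6647) + (0.0776 + 0.5·0.1765²)·9.8757] / (0.1765·√9.8757)
   = [0.759961 + 0.920179] / 0.554662 = 3.029124
d₂ = d₁ − σ√T = 3.029124 − 0.554662 = 2.474461
N(d₁) = 0.998774,  N(d₂) = 0.993328,  e^(−rT) = 0.464704
E₀ = V₀·N(d₁) − D·e^(−rT)·N(d₂)
   = 82.6726·0.998774 − 38.6647·0.464704·0.993328 = 64.723448
B₀ = V₀ − E₀ = 82.6726 − 64.723448 = 17.949152

E0=64.7234 B0=17.9492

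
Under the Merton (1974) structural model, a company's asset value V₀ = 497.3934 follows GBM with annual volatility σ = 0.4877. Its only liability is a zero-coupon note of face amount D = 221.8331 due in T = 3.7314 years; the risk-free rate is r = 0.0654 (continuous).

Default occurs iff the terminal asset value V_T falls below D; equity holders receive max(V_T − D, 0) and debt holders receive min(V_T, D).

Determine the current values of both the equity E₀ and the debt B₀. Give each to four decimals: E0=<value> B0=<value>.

d₁ = [ln(V₀/D) + (r + σ²/2)T] / (σ√T)
   = [ln(497.3934/221.8331) + (0.0654 + 0.5·0.4877²)·3.7314] / (0.4877·√3.7314)
   = [0.807456 + 0.687793] / 0.942082 = 1.587175
d₂ = d₁ − σ√T = 1.587175 − 0.942082 = 0.645093
N(d₁) = 0.943763,  N(d₂) = 0.740567,  e^(−rT) = 0.783461
E₀ = V₀·N(d₁) − D·e^(−rT)·N(d₂)
   = 497.3934·0.943763 − 221.8331·0.783461·0.740567 = 340.712996
B₀ = V₀ − E₀ = 497.3934 − 340.712996 = 156.680404

E0=340.7130 B0=156.6804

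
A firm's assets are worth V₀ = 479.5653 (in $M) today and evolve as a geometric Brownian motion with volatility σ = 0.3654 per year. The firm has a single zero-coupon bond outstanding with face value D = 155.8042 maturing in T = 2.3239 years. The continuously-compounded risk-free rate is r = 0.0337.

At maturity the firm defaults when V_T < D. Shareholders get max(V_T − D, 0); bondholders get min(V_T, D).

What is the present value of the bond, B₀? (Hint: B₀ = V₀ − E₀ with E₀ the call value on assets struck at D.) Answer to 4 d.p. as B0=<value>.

d₁ = [ln(V₀/D) + (r + σ²/2)T] / (σ√T)
   = [ln(479.5653/155.8042) + (0.0337 + 0.5·0.3654²)·2.3239] / (0.3654·√2.3239)
   = [1.124280 + 0.233456] / 0.557028 = 2.437463
d₂ = d₁ − σ√T = 2.437463 − 0.557028 = 1.880434
N(d₁) = 0.992605,  N(d₂) = 0.969976,  e^(−rT) = 0.924673
E₀ = V₀·N(d₁) − D·e^(−rT)·N(d₂)
   = 479.5653·0.992605 − 155.8042·0.924673·0.969976 = 336.276404
B₀ = V₀ − E₀ = 479.5653 − 336.276404 = 143.288896

B0=143.2889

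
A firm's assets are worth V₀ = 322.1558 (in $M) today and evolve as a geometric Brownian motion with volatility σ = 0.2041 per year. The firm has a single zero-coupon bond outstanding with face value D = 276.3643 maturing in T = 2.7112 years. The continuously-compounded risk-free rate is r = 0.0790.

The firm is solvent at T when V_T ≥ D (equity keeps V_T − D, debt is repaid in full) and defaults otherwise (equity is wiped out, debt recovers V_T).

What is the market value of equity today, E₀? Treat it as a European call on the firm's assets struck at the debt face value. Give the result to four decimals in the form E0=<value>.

E0=105.2788

d₁ = [ln(V₀/D) + (r + σ²/2)T] / (σ√T)
   = [ln(322.1558/276.3643) + (0.0790 + 0.5·0.2041²)·2.7112] / (0.2041·√2.7112)
   = [0.153315 + 0.270655] / 0.336065 = 1.261570
d₂ = d₁ − σ√T = 1.261570 − 0.336065 = 0.925505
N(d₁) = 0.896448,  N(d₂) = 0.822648,  e^(−rT) = 0.807199
E₀ = V₀·N(d₁) − D·e^(−rT)·N(d₂)
   = 322.1558·0.896448 − 276.3643·0.807199·0.822648 = 105.278763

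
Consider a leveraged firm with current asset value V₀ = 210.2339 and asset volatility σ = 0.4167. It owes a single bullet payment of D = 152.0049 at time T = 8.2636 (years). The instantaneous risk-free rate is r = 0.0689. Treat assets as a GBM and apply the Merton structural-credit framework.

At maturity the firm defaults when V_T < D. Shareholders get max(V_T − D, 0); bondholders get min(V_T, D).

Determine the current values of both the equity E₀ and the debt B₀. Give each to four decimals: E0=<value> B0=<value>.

d₁ = [ln(V₀/D) + (r + σ²/2)T] / (σ√T)
   = [ln(210.2339/152.0049) + (0.0689 + 0.5·0.4167²)·8.2636] / (0.4167·√8.2636)
   = [0.324308 + 1.286803] / 1.197866 = 1.344985
d₂ = d₁ − σ√T = 1.344985 − 1.197866 = 0.147119
N(d₁) = 0.910685,  N(d₂) = 0.558481,  e^(−rT) = 0.565886
E₀ = V₀·N(d₁) − D·e^(−rT)·N(d₂)
   = 210.2339·0.910685 − 152.0049·0.565886·0.558481 = 143.417709
B₀ = V₀ − E₀ = 210.2339 − 143.417709 = 66.816191

E0=143.4177 B0=66.8162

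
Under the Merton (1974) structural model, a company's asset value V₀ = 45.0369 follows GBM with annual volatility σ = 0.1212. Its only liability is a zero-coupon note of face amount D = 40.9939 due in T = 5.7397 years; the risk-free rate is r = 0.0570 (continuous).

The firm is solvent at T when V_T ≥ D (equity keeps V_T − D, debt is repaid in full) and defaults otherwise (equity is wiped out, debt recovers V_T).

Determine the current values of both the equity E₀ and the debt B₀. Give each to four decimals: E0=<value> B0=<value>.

d₁ = [ln(V₀/D) + (r + σ²/2)T] / (σ√T)
   = [ln(45.0369/40.9939) + (0.0570 + 0.5·0.1212²)·5.7397] / (0.1212·√5.7397)
   = [0.094059 + 0.369319] / 0.290367 = 1.595837
d₂ = d₁ − σ√T = 1.595837 − 0.290367 = 1.305470
N(d₁) = 0.944737,  N(d₂) = 0.904134,  e^(−rT) = 0.720966
E₀ = V₀·N(d₁) − D·e^(−rT)·N(d₂)
   = 45.0369·0.944737 − 40.9939·0.720966·0.904134 = 15.826177
B₀ = V₀ − E₀ = 45.0369 − 15.826177 = 29.210723

E0=15.8262 B0=29.2107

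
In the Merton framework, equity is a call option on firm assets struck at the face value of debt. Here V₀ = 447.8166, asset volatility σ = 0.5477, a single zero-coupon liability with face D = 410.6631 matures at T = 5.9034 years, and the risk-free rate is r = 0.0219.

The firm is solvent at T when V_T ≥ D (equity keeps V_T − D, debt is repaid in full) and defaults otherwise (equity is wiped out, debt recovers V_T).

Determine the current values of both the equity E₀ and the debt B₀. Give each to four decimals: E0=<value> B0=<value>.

d₁ = [ln(V₀/D) + (r + σ²/2)T] / (σ√T)
   = [ln(447.8166/410.6631) + (0.0219 + 0.5·0.5477²)·5.9034] / (0.5477·√5.9034)
   = [0.086611 + 1.014722] / 1.330742 = 0.827608
d₂ = d₁ − σ√T = 0.827608 − 1.330742 = -0.503134
N(d₁) = 0.796054,  N(d₂) = 0.307435,  e^(−rT) = 0.878724
E₀ = V₀·N(d₁) − D·e^(−rT)·N(d₂)
   = 447.8166·0.796054 − 410.6631·0.878724·0.307435 = 245.545214
B₀ = V₀ − E₀ = 447.8166 − 245.545214 = 202.271386

E0=245.5452 B0=202.2714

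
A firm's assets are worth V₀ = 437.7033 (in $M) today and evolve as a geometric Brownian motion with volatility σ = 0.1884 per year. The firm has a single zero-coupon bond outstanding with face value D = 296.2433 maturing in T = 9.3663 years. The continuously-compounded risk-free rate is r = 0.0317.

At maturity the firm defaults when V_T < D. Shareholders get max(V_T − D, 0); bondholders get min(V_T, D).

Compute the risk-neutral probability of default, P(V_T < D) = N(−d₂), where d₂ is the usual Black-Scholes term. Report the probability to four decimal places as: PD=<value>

d₁ = [ln(V₀/D) + (r + σ²/2)T] / (σ√T)
   = [ln(437.7033/296.2433) + (0.0317 + 0.5·0.1884²)·9.3663] / (0.1884·√9.3663)
   = [0.390360 + 0.463138] / 0.576587 = 1.480259
d₂ = d₁ − σ√T = 1.480259 − 0.576587 = 0.903672
risk-neutral PD = N(−d₂) = N(-0.903672) = 0.183085

PD=0.1831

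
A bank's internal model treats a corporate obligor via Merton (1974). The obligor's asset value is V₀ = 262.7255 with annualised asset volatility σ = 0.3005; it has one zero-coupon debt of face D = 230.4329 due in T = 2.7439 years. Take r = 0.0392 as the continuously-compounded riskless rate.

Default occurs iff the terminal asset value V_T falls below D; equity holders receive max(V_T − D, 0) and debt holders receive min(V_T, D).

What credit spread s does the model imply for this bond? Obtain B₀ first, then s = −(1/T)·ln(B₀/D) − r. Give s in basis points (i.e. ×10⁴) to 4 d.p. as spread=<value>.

spread=435.9696

d₁ = [ln(V₀/D) + (r + σ²/2)T] / (σ√T)
   = [ln(262.7255/230.4329) + (0.0392 + 0.5·0.3005²)·2.7439] / (0.3005·√2.7439)
   = [0.131150 + 0.231448] / 0.497770 = 0.728446
d₂ = d₁ − σ√T = 0.728446 − 0.497770 = 0.230676
N(d₁) = 0.766830,  N(d₂) = 0.591217,  e^(−rT) = 0.898022
E₀ = V₀·N(d₁) − D·e^(−rT)·N(d₂)
   = 262.7255·0.766830 − 230.4329·0.898022·0.591217 = 79.122991
B₀ = V₀ − E₀ = 262.7255 − 79.122991 = 183.602509
spread = −(1/T)·ln(B₀/D) − r = −(1/2.7439)·ln(183.602509/230.4329) − 0.0392 = 0.04359696
in basis points: 0.04359696 × 10⁴ = 435.9696 bp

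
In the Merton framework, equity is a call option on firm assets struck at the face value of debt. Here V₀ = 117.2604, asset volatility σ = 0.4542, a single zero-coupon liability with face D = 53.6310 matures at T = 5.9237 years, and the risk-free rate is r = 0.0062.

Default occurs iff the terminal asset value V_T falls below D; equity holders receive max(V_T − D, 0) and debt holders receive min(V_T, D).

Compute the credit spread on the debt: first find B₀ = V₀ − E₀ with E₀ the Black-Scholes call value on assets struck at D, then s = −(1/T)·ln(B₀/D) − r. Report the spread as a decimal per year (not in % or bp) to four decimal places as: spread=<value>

d₁ = [ln(V₀/D) + (r + σ²/2)T] / (σ√T)
   = [ln(117.2604/53.6310) + (0.0062 + 0.5·0.4542²)·5.9237] / (0.4542·√5.9237)
   = [0.782270 + 0.647750] / 1.105462 = 1.293595
d₂ = d₁ − σ√T = 1.293595 − 1.105462 = 0.188133
N(d₁) = 0.902097,  N(d₂) = 0.574614,  e^(−rT) = 0.963939
E₀ = V₀·N(d₁) − D·e^(−rT)·N(d₂)
   = 117.2604·0.902097 − 53.6310·0.963939·0.574614 = 76.074458
B₀ = V₀ − E₀ = 117.2604 − 76.074458 = 41.185942
spread = −(1/T)·ln(B₀/D) − r = −(1/5.9237)·ln(41.185942/53.6310) − 0.0062 = 0.03837185

spread=0.0384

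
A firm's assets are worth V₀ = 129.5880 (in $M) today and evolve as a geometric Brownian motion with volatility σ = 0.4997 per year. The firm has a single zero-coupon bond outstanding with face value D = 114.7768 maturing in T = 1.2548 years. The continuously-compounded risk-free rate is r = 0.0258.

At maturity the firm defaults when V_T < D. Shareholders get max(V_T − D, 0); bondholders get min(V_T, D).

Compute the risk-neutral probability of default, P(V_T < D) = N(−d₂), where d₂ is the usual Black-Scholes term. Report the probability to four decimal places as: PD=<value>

d₁ = [ln(V₀/D) + (r + σ²/2)T] / (σ√T)
   = [ln(129.5880/114.7768) + (0.0258 + 0.5·0.4997²)·1.2548] / (0.4997·√1.2548)
   = [0.121371 + 0.189036] / 0.559753 = 0.554542
d₂ = d₁ − σ√T = 0.554542 − 0.559753 = -0.005212
risk-neutral PD = N(−d₂) = N(0.005212) = 0.502079

PD=0.5021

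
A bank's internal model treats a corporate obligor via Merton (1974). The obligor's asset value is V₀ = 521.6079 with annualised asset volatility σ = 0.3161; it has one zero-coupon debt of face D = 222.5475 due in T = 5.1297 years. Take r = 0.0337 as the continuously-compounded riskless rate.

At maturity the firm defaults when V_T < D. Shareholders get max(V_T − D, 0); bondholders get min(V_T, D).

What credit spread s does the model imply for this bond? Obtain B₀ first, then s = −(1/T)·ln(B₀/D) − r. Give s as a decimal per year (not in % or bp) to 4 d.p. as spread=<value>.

spread=0.0078

d₁ = [ln(V₀/D) + (r + σ²/2)T] / (σ√T)
   = [ln(521.6079/222.5475) + (0.0337 + 0.5·0.3161²)·5.1297] / (0.3161·√5.1297)
   = [0.851776 + 0.429149] / 0.715930 = 1.789176
d₂ = d₁ − σ√T = 1.789176 − 0.715930 = 1.073246
N(d₁) = 0.963207,  N(d₂) = 0.858420,  e^(−rT) = 0.841246
E₀ = V₀·N(d₁) − D·e^(−rT)·N(d₂)
   = 521.6079·0.963207 − 222.5475·0.841246·0.858420 = 341.705296
B₀ = V₀ − E₀ = 521.6079 − 341.705296 = 179.902604
spread = −(1/T)·ln(B₀/D) − r = −(1/5.1297)·ln(179.902604/222.5475) − 0.0337 = 0.00776928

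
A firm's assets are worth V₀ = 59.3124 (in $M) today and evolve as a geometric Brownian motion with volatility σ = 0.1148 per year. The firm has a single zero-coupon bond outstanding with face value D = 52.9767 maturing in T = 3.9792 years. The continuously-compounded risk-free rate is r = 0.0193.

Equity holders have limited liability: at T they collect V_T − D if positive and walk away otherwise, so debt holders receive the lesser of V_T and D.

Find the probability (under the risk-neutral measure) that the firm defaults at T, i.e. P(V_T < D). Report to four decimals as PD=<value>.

PD=0.2376

d₁ = [ln(V₀/D) + (r + σ²/2)T] / (σ√T)
   = [ln(59.3124/52.9767) + (0.0193 + 0.5·0.1148²)·3.9792] / (0.1148·√3.9792)
   = [0.112966 + 0.103020] / 0.229002 = 0.943160
d₂ = d₁ − σ√T = 0.943160 − 0.229002 = 0.714158
risk-neutral PD = N(−d₂) = N(-0.714158) = 0.237565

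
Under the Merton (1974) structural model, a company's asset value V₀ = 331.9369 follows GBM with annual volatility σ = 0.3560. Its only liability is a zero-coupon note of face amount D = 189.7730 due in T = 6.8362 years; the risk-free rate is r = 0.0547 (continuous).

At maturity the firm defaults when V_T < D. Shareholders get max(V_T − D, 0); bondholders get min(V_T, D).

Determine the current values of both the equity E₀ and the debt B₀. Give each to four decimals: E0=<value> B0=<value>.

d₁ = [ln(V₀/D) + (r + σ²/2)T] / (σ√T)
   = [ln(331.9369/189.7730) + (0.0547 + 0.5·0.3560²)·6.8362] / (0.3560·√6.8362)
   = [0.559116 + 0.807136] / 0.930802 = 1.467823
d₂ = d₁ − σ√T = 1.467823 − 0.930802 = 0.537021
N(d₁) = 0.928924,  N(d₂) = 0.704373,  e^(−rT) = 0.688018
E₀ = V₀·N(d₁) − D·e^(−rT)·N(d₂)
   = 331.9369·0.928924 − 189.7730·0.688018·0.704373 = 216.375999
B₀ = V₀ − E₀ = 331.9369 − 216.375999 = 115.560901

E0=216.3760 B0=115.5609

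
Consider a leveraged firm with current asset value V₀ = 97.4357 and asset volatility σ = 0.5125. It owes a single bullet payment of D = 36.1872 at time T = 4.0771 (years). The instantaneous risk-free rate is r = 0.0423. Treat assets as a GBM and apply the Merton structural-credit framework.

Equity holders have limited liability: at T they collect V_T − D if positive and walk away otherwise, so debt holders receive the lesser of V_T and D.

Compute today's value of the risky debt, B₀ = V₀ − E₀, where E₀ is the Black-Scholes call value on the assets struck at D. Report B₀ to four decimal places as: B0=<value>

B0=27.0756

d₁ = [ln(V₀/D) + (r + σ²/2)T] / (σ√T)
   = [ln(97.4357/36.1872) + (0.0423 + 0.5·0.5125²)·4.0771] / (0.5125·√4.0771)
   = [0.990487 + 0.707899] / 1.034831 = 1.641221
d₂ = d₁ − σ√T = 1.641221 − 1.034831 = 0.606389
N(d₁) = 0.949624,  N(d₂) = 0.727872,  e^(−rT) = 0.841591
E₀ = V₀·N(d₁) − D·e^(−rT)·N(d₂)
   = 97.4357·0.949624 − 36.1872·0.841591·0.727872 = 70.360094
B₀ = V₀ − E₀ = 97.4357 − 70.360094 = 27.075606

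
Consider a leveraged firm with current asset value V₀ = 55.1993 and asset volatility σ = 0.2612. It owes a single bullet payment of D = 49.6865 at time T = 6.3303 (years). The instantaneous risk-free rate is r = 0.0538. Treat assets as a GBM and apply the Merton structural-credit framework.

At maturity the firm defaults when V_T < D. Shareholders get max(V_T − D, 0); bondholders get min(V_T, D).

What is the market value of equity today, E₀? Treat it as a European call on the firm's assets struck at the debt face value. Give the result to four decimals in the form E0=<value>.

E0=24.0283

d₁ = [ln(V₀/D) + (r + σ²/2)T] / (σ√T)
   = [ln(55.1993/49.6865) + (0.0538 + 0.5·0.2612²)·6.3303] / (0.2612·√6.3303)
   = [0.105217 + 0.556514] / 0.657181 = 1.006923
d₂ = d₁ − σ√T = 1.006923 − 0.657181 = 0.349741
N(d₁) = 0.843014,  N(d₂) = 0.636734,  e^(−rT) = 0.711365
E₀ = V₀·N(d₁) − D·e^(−rT)·N(d₂)
   = 55.1993·0.843014 − 49.6865·0.711365·0.636734 = 24.028299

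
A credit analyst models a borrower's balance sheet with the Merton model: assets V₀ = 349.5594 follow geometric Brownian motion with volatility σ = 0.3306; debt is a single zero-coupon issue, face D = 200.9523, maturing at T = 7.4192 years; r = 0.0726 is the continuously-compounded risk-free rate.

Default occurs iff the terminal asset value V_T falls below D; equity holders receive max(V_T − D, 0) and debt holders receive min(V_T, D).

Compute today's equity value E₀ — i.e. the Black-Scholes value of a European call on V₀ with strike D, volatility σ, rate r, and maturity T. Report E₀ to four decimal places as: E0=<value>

d₁ = [ln(V₀/D) + (r + σ²/2)T] / (σ√T)
   = [ln(349.5594/200.9523) + (0.0726 + 0.5·0.3306²)·7.4192] / (0.3306·√7.4192)
   = [0.553606 + 0.944080] / 0.900495 = 1.663180
d₂ = d₁ − σ√T = 1.663180 − 0.900495 = 0.762685
N(d₁) = 0.951862,  N(d₂) = 0.777174,  e^(−rT) = 0.583545
E₀ = V₀·N(d₁) − D·e^(−rT)·N(d₂)
   = 349.5594·0.951862 − 200.9523·0.583545·0.777174 = 241.597137

E0=241.5971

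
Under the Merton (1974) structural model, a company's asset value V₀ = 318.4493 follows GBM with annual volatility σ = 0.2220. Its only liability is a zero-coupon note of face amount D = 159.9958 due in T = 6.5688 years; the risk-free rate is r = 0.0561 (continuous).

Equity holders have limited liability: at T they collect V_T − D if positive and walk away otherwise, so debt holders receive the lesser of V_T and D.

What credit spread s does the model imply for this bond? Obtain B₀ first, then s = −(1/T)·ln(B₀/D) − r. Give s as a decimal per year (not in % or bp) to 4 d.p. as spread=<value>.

d₁ = [ln(V₀/D) + (r + σ²/2)T] / (σ√T)
   = [ln(318.4493/159.9958) + (0.0561 + 0.5·0.2220²)·6.5688] / (0.2220·√6.5688)
   = [0.688316 + 0.530378] / 0.568979 = 2.141897
d₂ = d₁ − σ√T = 2.141897 − 0.568979 = 1.572918
N(d₁) = 0.983899,  N(d₂) = 0.942131,  e^(−rT) = 0.691765
E₀ = V₀·N(d₁) − D·e^(−rT)·N(d₂)
   = 318.4493·0.983899 − 159.9958·0.691765·0.942131 = 209.047460
B₀ = V₀ − E₀ = 318.4493 − 209.047460 = 109.401840
spread = −(1/T)·ln(B₀/D) − r = −(1/6.5688)·ln(109.401840/159.9958) − 0.0561 = 0.00176747

spread=0.0018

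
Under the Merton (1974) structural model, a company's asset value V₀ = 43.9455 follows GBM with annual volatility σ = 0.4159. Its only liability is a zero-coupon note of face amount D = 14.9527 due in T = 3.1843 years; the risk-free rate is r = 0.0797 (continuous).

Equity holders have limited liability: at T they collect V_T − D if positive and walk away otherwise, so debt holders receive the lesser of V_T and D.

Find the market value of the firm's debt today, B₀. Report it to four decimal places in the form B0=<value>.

d₁ = [ln(V₀/D) + (r + σ²/2)T] / (σ√T)
   = [ln(43.9455/14.9527) + (0.0797 + 0.5·0.4159²)·3.1843] / (0.4159·√3.1843)
   = [1.078058 + 0.529187] / 0.742157 = 2.165641
d₂ = d₁ − σ√T = 2.165641 − 0.742157 = 1.423483
N(d₁) = 0.984831,  N(d₂) = 0.922702,  e^(−rT) = 0.775856
E₀ = V₀·N(d₁) − D·e^(−rT)·N(d₂)
   = 43.9455·0.984831 − 14.9527·0.775856·0.922702 = 32.574484
B₀ = V₀ − E₀ = 43.9455 − 32.574484 = 11.371016

B0=11.3710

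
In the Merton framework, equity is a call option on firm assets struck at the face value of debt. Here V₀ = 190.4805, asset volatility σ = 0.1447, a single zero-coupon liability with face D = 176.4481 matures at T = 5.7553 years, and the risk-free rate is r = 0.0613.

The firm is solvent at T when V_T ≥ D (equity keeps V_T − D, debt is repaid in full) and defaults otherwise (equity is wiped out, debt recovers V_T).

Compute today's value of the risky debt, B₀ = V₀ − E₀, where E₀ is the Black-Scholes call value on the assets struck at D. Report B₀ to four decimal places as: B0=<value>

d₁ = [ln(V₀/D) + (r + σ²/2)T] / (σ√T)
   = [ln(190.4805/176.4481) + (0.0613 + 0.5·0.1447²)·5.7553] / (0.1447·√5.7553)
   = [0.076523 + 0.413052] / 0.347138 = 1.410318
d₂ = d₁ − σ√T = 1.410318 − 0.347138 = 1.063180
N(d₁) = 0.920777,  N(d₂) = 0.856150,  e^(−rT) = 0.702718
E₀ = V₀·N(d₁) − D·e^(−rT)·N(d₂)
   = 190.4805·0.920777 − 176.4481·0.702718·0.856150 = 69.233314
B₀ = V₀ − E₀ = 190.4805 − 69.233314 = 121.247186

B0=121.2472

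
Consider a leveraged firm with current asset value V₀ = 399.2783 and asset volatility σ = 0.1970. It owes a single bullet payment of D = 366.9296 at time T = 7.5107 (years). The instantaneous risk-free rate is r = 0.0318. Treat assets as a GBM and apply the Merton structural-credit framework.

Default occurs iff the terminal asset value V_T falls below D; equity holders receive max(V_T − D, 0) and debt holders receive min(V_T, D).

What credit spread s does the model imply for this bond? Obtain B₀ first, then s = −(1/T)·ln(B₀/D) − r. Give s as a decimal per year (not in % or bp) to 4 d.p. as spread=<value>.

spread=0.0148

d₁ = [ln(V₀/D) + (r + σ²/2)T] / (σ√T)
   = [ln(399.2783/366.9296) + (0.0318 + 0.5·0.1970²)·7.5107] / (0.1970·√7.5107)
   = [0.084489 + 0.384582] / 0.539891 = 0.868823
d₂ = d₁ − σ√T = 0.868823 − 0.539891 = 0.328932
N(d₁) = 0.807528,  N(d₂) = 0.628896,  e^(−rT) = 0.787541
E₀ = V₀·N(d₁) − D·e^(−rT)·N(d₂)
   = 399.2783·0.807528 − 366.9296·0.787541·0.628896 = 140.695007
B₀ = V₀ − E₀ = 399.2783 − 140.695007 = 258.583293
spread = −(1/T)·ln(B₀/D) − r = −(1/7.5107)·ln(258.583293/366.9296) − 0.0318 = 0.01479381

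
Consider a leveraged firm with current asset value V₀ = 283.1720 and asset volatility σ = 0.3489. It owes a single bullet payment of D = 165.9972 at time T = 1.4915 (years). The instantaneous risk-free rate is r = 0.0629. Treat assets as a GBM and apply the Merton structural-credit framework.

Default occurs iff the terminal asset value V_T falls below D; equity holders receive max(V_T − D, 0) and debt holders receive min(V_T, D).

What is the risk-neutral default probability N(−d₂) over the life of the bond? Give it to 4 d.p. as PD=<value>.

PD=0.1037

d₁ = [ln(V₀/D) + (r + σ²/2)T] / (σ√T)
   = [ln(283.1720/165.9972) + (0.0629 + 0.5·0.3489²)·1.4915] / (0.3489·√1.4915)
   = [0.534084 + 0.184596] / 0.426101 = 1.686642
d₂ = d₁ − σ√T = 1.686642 − 0.426101 = 1.260541
risk-neutral PD = N(−d₂) = N(-1.260541) = 0.103737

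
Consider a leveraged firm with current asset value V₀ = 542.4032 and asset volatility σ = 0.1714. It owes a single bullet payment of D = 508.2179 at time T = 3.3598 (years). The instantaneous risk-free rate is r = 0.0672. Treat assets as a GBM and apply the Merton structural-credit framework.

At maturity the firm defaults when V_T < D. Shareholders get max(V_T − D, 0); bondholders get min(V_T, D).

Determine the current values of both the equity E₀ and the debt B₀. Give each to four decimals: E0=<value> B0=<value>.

d₁ = [ln(V₀/D) + (r + σ²/2)T] / (σ√T)
   = [ln(542.4032/508.2179) + (0.0672 + 0.5·0.1714²)·3.3598] / (0.1714·√3.3598)
   = [0.065099 + 0.275131] / 0.314172 = 1.082941
d₂ = d₁ − σ√T = 1.082941 − 0.314172 = 0.768769
N(d₁) = 0.860583,  N(d₂) = 0.778985,  e^(−rT) = 0.797895
E₀ = V₀·N(d₁) − D·e^(−rT)·N(d₂)
   = 542.4032·0.860583 − 508.2179·0.797895·0.778985 = 150.901056
B₀ = V₀ − E₀ = 542.4032 − 150.901056 = 391.502144

E0=150.9011 B0=391.5021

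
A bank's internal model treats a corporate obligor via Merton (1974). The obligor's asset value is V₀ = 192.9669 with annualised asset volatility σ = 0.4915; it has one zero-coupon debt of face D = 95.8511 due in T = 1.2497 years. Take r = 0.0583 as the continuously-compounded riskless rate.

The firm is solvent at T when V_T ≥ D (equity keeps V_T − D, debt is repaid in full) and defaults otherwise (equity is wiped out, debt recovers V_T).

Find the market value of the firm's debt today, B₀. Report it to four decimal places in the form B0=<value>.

d₁ = [ln(V₀/D) + (r + σ²/2)T] / (σ√T)
   = [ln(192.9669/95.8511) + (0.0583 + 0.5·0.4915²)·1.2497] / (0.4915·√1.2497)
   = [0.699723 + 0.223804] / 0.549448 = 1.680827
d₂ = d₁ − σ√T = 1.680827 − 0.549448 = 1.131379
N(d₁) = 0.953602,  N(d₂) = 0.871052,  e^(−rT) = 0.929733
E₀ = V₀·N(d₁) − D·e^(−rT)·N(d₂)
   = 192.9669·0.953602 − 95.8511·0.929733·0.871052 = 106.388915
B₀ = V₀ − E₀ = 192.9669 − 106.388915 = 86.577985

B0=86.5780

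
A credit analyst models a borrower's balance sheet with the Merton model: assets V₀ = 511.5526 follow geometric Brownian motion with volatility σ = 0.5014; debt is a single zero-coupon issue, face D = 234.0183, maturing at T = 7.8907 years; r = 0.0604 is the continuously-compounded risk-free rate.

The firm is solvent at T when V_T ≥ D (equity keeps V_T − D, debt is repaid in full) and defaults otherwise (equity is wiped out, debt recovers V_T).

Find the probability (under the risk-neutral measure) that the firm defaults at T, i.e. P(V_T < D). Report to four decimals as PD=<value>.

PD=0.4249

d₁ = [ln(V₀/D) + (r + σ²/2)T] / (σ√T)
   = [ln(511.5526/234.0183) + (0.0604 + 0.5·0.5014²)·7.8907] / (0.5014·√7.8907)
   = [0.782051 + 1.468467] / 1.408452 = 1.597866
d₂ = d₁ − σ√T = 1.597866 − 1.408452 = 0.189414
risk-neutral PD = N(−d₂) = N(-0.189414) = 0.424884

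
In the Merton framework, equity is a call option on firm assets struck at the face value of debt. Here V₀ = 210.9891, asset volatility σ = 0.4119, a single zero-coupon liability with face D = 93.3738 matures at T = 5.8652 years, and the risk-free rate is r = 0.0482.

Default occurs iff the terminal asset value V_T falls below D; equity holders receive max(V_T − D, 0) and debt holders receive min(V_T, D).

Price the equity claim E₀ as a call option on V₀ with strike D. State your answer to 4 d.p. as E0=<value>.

d₁ = [ln(V₀/D) + (r + σ²/2)T] / (σ√T)
   = [ln(210.9891/93.3738) + (0.0482 + 0.5·0.4119²)·5.8652] / (0.4119·√5.8652)
   = [0.815196 + 0.780252] / 0.997547 = 1.599372
d₂ = d₁ − σ√T = 1.599372 − 0.997547 = 0.601825
N(d₁) = 0.945131,  N(d₂) = 0.726355,  e^(−rT) = 0.753744
E₀ = V₀·N(d₁) − D·e^(−rT)·N(d₂)
   = 210.9891·0.945131 − 93.3738·0.753744·0.726355 = 148.291541

E0=148.2915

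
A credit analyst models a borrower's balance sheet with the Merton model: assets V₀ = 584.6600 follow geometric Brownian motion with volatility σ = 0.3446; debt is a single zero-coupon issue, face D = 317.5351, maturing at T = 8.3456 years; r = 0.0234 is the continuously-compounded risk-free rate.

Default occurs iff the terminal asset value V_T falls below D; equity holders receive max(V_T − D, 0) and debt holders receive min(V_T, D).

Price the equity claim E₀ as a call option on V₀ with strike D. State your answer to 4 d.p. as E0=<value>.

E0=366.2189

d₁ = [ln(V₀/D) + (r + σ²/2)T] / (σ√T)
   = [ln(584.6600/317.5351) + (0.0234 + 0.5·0.3446²)·8.3456] / (0.3446·√8.3456)
   = [0.610442 + 0.690804] / 0.995506 = 1.307119
d₂ = d₁ − σ√T = 1.307119 − 0.995506 = 0.311613
N(d₁) = 0.904414,  N(d₂) = 0.622333,  e^(−rT) = 0.822599
E₀ = V₀·N(d₁) − D·e^(−rT)·N(d₂)
   = 584.6600·0.904414 − 317.5351·0.822599·0.622333 = 366.218921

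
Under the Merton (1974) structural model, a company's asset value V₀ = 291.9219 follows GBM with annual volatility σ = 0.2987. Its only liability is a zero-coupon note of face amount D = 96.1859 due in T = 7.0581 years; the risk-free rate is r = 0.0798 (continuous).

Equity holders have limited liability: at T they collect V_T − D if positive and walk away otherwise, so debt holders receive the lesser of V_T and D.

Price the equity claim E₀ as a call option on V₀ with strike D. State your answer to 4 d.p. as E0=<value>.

d₁ = [ln(V₀/D) + (r + σ²/2)T] / (σ√T)
   = [ln(291.9219/96.1859) + (0.0798 + 0.5·0.2987²)·7.0581] / (0.2987·√7.0581)
   = [1.110204 + 0.878104] / 0.793559 = 2.505558
d₂ = d₁ − σ√T = 2.505558 − 0.793559 = 1.711999
N(d₁) = 0.993887,  N(d₂) = 0.956552,  e^(−rT) = 0.569363
E₀ = V₀·N(d₁) − D·e^(−rT)·N(d₂)
   = 291.9219·0.993887 − 96.1859·0.569363·0.956552 = 237.752115

E0=237.7521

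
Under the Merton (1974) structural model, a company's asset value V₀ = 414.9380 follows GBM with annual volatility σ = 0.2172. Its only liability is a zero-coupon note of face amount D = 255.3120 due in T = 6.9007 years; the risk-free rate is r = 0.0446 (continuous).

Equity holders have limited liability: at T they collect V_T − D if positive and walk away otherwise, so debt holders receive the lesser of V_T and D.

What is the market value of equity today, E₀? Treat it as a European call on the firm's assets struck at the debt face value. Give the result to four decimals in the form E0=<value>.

E0=233.0543

d₁ = [ln(V₀/D) + (r + σ²/2)T] / (σ√T)
   = [ln(414.9380/255.3120) + (0.0446 + 0.5·0.2172²)·6.9007] / (0.2172·√6.9007)
   = [0.485643 + 0.470544] / 0.570567 = 1.675855
d₂ = d₁ − σ√T = 1.675855 − 0.570567 = 1.105289
N(d₁) = 0.953117,  N(d₂) = 0.865483,  e^(−rT) = 0.735083
E₀ = V₀·N(d₁) − D·e^(−rT)·N(d₂)
   = 414.9380·0.953117 − 255.3120·0.735083·0.865483 = 233.054332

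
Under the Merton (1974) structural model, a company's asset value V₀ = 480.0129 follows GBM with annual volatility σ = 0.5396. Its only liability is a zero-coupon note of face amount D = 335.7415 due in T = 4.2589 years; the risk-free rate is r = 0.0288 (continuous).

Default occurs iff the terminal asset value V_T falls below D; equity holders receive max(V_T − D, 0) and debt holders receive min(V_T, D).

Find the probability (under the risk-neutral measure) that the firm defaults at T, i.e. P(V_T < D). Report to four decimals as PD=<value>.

d₁ = [ln(V₀/D) + (r + σ²/2)T] / (σ√T)
   = [ln(480.0129/335.7415) + (0.0288 + 0.5·0.5396²)·4.2589] / (0.5396·√4.2589)
   = [0.357471 + 0.742684] / 1.113578 = 0.987947
d₂ = d₁ − σ√T = 0.987947 − 1.113578 = -0.125631
risk-neutral PD = N(−d₂) = N(0.125631) = 0.549988

PD=0.5500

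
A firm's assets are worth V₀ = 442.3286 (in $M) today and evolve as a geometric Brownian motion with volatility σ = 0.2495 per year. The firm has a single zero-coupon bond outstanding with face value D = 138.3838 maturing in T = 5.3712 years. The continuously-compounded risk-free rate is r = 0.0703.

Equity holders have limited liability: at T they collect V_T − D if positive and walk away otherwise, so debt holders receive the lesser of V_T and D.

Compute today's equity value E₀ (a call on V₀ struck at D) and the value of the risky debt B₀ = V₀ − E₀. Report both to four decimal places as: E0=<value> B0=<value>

E0=347.6023 B0=94.7263

d₁ = [ln(V₀/D) + (r + σ²/2)T] / (σ√T)
   = [ln(442.3286/138.3838) + (0.0703 + 0.5·0.2495²)·5.3712] / (0.2495·√5.3712)
   = [1.162022 + 0.544775] / 0.578237 = 2.951723
d₂ = d₁ − σ√T = 2.951723 − 0.578237 = 2.373485
N(d₁) = 0.998420,  N(d₂) = 0.991189,  e^(−rT) = 0.685508
E₀ = V₀·N(d₁) − D·e^(−rT)·N(d₂)
   = 442.3286·0.998420 − 138.3838·0.685508·0.991189 = 347.602325
B₀ = V₀ − E₀ = 442.3286 − 347.602325 = 94.726275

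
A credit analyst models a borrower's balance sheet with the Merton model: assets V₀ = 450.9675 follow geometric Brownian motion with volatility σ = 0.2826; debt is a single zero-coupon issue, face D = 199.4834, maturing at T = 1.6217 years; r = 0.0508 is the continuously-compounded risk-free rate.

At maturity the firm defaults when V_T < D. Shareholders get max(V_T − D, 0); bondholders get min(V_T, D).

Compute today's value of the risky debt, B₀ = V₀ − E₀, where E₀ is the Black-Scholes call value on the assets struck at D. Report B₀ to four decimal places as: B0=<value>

B0=183.5005

d₁ = [ln(V₀/D) + (r + σ²/2)T] / (σ√T)
   = [ln(450.9675/199.4834) + (0.0508 + 0.5·0.2826²)·1.6217] / (0.2826·√1.6217)
   = [0.815664 + 0.147139] / 0.359880 = 2.675347
d₂ = d₁ − σ√T = 2.675347 − 0.359880 = 2.315468
N(d₁) = 0.996267,  N(d₂) = 0.989706,  e^(−rT) = 0.920920
E₀ = V₀·N(d₁) − D·e^(−rT)·N(d₂)
   = 450.9675·0.996267 − 199.4834·0.920920·0.989706 = 267.467048
B₀ = V₀ − E₀ = 450.9675 − 267.467048 = 183.500452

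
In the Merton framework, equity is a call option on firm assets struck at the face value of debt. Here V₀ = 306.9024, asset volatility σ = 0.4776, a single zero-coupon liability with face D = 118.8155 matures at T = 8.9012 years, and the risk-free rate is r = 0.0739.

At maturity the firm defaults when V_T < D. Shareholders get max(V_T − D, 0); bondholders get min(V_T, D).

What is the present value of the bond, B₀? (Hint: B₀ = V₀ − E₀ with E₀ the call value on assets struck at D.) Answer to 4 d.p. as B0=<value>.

d₁ = [ln(V₀/D) + (r + σ²/2)T] / (σ√T)
   = [ln(306.9024/118.8155) + (0.0739 + 0.5·0.4776²)·8.9012] / (0.4776·√8.9012)
   = [0.948958 + 1.672988] / 1.424914 = 1.840074
d₂ = d₁ − σ√T = 1.840074 − 1.424914 = 0.415160
N(d₁) = 0.967121,  N(d₂) = 0.660988,  e^(−rT) = 0.517990
E₀ = V₀·N(d₁) − D·e^(−rT)·N(d₂)
   = 306.9024·0.967121 − 118.8155·0.517990·0.660988 = 256.131179
B₀ = V₀ − E₀ = 306.9024 − 256.131179 = 50.771221

B0=50.7712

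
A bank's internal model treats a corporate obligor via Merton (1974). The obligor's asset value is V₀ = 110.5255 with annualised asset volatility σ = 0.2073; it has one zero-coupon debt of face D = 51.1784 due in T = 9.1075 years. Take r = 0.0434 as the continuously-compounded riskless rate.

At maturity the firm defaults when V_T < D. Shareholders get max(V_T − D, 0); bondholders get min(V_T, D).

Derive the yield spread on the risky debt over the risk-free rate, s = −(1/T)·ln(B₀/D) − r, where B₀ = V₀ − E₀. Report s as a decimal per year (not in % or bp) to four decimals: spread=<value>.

spread=0.0015

d₁ = [ln(V₀/D) + (r + σ²/2)T] / (σ√T)
   = [ln(110.5255/51.1784) + (0.0434 + 0.5·0.2073²)·9.1075] / (0.2073·√9.1075)
   = [0.769929 + 0.590955] / 0.625603 = 2.175315
d₂ = d₁ − σ√T = 2.175315 − 0.625603 = 1.549712
N(d₁) = 0.985197,  N(d₂) = 0.939395,  e^(−rT) = 0.673501
E₀ = V₀·N(d₁) − D·e^(−rT)·N(d₂)
   = 110.5255·0.985197 − 51.1784·0.673501·0.939395 = 76.509637
B₀ = V₀ − E₀ = 110.5255 − 76.509637 = 34.015863
spread = −(1/T)·ln(B₀/D) − r = −(1/9.1075)·ln(34.015863/51.1784) − 0.0434 = 0.00145211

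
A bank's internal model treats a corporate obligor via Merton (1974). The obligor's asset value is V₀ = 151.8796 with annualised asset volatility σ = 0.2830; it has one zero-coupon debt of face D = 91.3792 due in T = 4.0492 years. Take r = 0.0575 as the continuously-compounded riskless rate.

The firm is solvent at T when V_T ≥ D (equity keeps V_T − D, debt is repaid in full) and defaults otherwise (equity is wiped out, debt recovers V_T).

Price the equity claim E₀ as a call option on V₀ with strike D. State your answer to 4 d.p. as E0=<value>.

E0=82.1187

d₁ = [ln(V₀/D) + (r + σ²/2)T] / (σ√T)
   = [ln(151.8796/91.3792) + (0.0575 + 0.5·0.2830²)·4.0492] / (0.2830·√4.0492)
   = [0.508070 + 0.394977] / 0.569470 = 1.585767
d₂ = d₁ − σ√T = 1.585767 − 0.569470 = 1.016297
N(d₁) = 0.943604,  N(d₂) = 0.845256,  e^(−rT) = 0.792289
E₀ = V₀·N(d₁) − D·e^(−rT)·N(d₂)
   = 151.8796·0.943604 − 91.3792·0.792289·0.845256 = 82.118720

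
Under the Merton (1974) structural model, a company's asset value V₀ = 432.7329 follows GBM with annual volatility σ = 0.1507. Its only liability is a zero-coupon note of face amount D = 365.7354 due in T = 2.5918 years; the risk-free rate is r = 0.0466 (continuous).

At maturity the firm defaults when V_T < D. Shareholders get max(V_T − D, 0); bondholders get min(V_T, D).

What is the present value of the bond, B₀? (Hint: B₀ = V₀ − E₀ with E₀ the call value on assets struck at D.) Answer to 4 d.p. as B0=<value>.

B0=318.9608

d₁ = [ln(V₀/D) + (r + σ²/2)T] / (σ√T)
   = [ln(432.7329/365.7354) + (0.0466 + 0.5·0.1507²)·2.5918] / (0.1507·√2.5918)
   = [0.168211 + 0.150208] / 0.242613 = 1.312457
d₂ = d₁ − σ√T = 1.312457 − 0.242613 = 1.069844
N(d₁) = 0.905317,  N(d₂) = 0.857655,  e^(−rT) = 0.886231
E₀ = V₀·N(d₁) − D·e^(−rT)·N(d₂)
   = 432.7329·0.905317 − 365.7354·0.886231·0.857655 = 113.772115
B₀ = V₀ − E₀ = 432.7329 − 113.772115 = 318.960785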